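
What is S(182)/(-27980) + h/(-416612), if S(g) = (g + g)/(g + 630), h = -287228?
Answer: 58264281951/84511827260 ≈ 0.68942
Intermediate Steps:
S(g) = 2*g/(630 + g) (S(g) = (2*g)/(630 + g) = 2*g/(630 + g))
S(182)/(-27980) + h/(-416612) = (2*182/(630 + 182))/(-27980) - 287228/(-416612) = (2*182/812)*(-1/27980) - 287228*(-1/416612) = (2*182*(1/812))*(-1/27980) + 71807/104153 = (13/29)*(-1/27980) + 71807/104153 = -13/811420 + 71807/104153 = 58264281951/84511827260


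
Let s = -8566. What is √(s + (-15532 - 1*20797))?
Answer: I*√44895 ≈ 211.88*I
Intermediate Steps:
√(s + (-15532 - 1*20797)) = √(-8566 + (-15532 - 1*20797)) = √(-8566 + (-15532 - 20797)) = √(-8566 - 36329) = √(-44895) = I*√44895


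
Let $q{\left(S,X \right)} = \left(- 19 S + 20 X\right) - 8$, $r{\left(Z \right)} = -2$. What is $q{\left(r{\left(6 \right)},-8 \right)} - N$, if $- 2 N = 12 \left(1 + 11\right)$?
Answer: $-58$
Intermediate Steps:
$q{\left(S,X \right)} = -8 - 19 S + 20 X$
$N = -72$ ($N = - \frac{12 \left(1 + 11\right)}{2} = - \frac{12 \cdot 12}{2} = \left(- \frac{1}{2}\right) 144 = -72$)
$q{\left(r{\left(6 \right)},-8 \right)} - N = \left(-8 - -38 + 20 \left(-8\right)\right) - -72 = \left(-8 + 38 - 160\right) + 72 = -130 + 72 = -58$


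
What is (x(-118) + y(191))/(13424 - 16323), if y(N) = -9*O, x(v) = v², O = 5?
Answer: -13879/2899 ≈ -4.7875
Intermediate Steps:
y(N) = -45 (y(N) = -9*5 = -45)
(x(-118) + y(191))/(13424 - 16323) = ((-118)² - 45)/(13424 - 16323) = (13924 - 45)/(-2899) = 13879*(-1/2899) = -13879/2899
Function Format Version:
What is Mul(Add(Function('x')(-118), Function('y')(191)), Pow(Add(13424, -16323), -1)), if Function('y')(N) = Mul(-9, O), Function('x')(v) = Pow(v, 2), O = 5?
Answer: Rational(-13879, 2899) ≈ -4.7875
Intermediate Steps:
Function('y')(N) = -45 (Function('y')(N) = Mul(-9, 5) = -45)
Mul(Add(Function('x')(-118), Function('y')(191)), Pow(Add(13424, -16323), -1)) = Mul(Add(Pow(-118, 2), -45), Pow(Add(13424, -16323), -1)) = Mul(Add(13924, -45), Pow(-2899, -1)) = Mul(13879, Rational(-1, 2899)) = Rational(-13879, 2899)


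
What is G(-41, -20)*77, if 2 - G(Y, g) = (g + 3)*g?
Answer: -26026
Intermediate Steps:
G(Y, g) = 2 - g*(3 + g) (G(Y, g) = 2 - (g + 3)*g = 2 - (3 + g)*g = 2 - g*(3 + g))
G(-41, -20)*77 = (2 - 1*(-20)² - 3*(-20))*77 = (2 - 1*400 + 60)*77 = (2 - 400 + 60)*77 = -338*77 = -26026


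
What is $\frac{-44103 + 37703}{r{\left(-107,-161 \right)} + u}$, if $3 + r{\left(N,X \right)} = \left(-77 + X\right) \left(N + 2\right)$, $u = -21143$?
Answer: $- \frac{1600}{961} \approx -1.6649$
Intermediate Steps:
$r{\left(N,X \right)} = -3 + \left(-77 + X\right) \left(2 + N\right)$ ($r{\left(N,X \right)} = -3 + \left(-77 + X\right) \left(N + 2\right) = -3 + \left(-77 + X\right) \left(2 + N\right)$)
$\frac{-44103 + 37703}{r{\left(-107,-161 \right)} + u} = \frac{-44103 + 37703}{\left(-157 - -8239 + 2 \left(-161\right) - -17227\right) - 21143} = - \frac{6400}{\left(-157 + 8239 - 322 + 17227\right) - 21143} = - \frac{6400}{24987 - 21143} = - \frac{6400}{3844} = \left(-6400\right) \frac{1}{3844} = - \frac{1600}{961}$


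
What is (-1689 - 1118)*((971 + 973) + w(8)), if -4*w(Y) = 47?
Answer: -21695303/4 ≈ -5.4238e+6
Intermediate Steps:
w(Y) = -47/4 (w(Y) = -1/4*47 = -47/4)
(-1689 - 1118)*((971 + 973) + w(8)) = (-1689 - 1118)*((971 + 973) - 47/4) = -2807*(1944 - 47/4) = -2807*7729/4 = -21695303/4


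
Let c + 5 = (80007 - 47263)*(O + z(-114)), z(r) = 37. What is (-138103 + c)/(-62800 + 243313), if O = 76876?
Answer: 2518301164/180513 ≈ 13951.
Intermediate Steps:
c = 2518439267 (c = -5 + (80007 - 47263)*(76876 + 37) = -5 + 32744*76913 = -5 + 2518439272 = 2518439267)
(-138103 + c)/(-62800 + 243313) = (-138103 + 2518439267)/(-62800 + 243313) = 2518301164/180513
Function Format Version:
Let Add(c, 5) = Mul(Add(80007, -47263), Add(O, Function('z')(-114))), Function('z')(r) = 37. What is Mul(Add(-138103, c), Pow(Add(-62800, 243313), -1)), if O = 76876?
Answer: Rational(2518301164, 180513) ≈ 13951.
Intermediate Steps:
c = 2518439267 (c = Add(-5, Mul(Add(80007, -47263), Add(76876, 37))) = Add(-5, Mul(32744, 76913)) = Add(-5, 2518439272) = 2518439267)
Mul(Add(-138103, c), Pow(Add(-62800, 243313), -1)) = Mul(Add(-138103, 2518439267), Pow(Add(-62800, 243313), -1)) = Mul(2518301164, Pow(180513, -1)) = Mul(2518301164, Rational(1, 180513)) = Rational(2518301164, 180513)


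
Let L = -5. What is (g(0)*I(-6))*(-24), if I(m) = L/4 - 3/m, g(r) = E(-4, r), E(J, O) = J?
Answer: -72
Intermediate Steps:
g(r) = -4
I(m) = -5/4 - 3/m
(g(0)*I(-6))*(-24) = -4*(-5/4 - 3/(-6))*(-24) = -4*(-5/4 - 3*(-⅙))*(-24) = -4*(-5/4 + ½)*(-24) = -4*(-¾)*(-24) = 3*(-24) = -72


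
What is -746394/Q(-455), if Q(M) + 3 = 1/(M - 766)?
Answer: 455673537/1832 ≈ 2.4873e+5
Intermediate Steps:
Q(M) = -3 + 1/(-766 + M) (Q(M) = -3 + 1/(M - 766) = -3 + 1/(-766 + M))
-746394/Q(-455) = -746394*(-766 - 455)/(2299 - 3*(-455)) = -746394*(-1221/(2299 + 1365)) = -746394/((-1/1221*3664)) = -746394/(-3664/1221) = -746394*(-1221/3664) = 455673537/1832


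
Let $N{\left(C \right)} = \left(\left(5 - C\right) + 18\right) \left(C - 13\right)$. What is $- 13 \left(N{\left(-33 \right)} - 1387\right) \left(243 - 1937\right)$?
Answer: $-87273186$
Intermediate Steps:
$N{\left(C \right)} = \left(-13 + C\right) \left(23 - C\right)$ ($N{\left(C \right)} = \left(23 - C\right) \left(-13 + C\right) = \left(-13 + C\right) \left(23 - C\right)$)
$- 13 \left(N{\left(-33 \right)} - 1387\right) \left(243 - 1937\right) = - 13 \left(\left(-299 - \left(-33\right)^{2} + 36 \left(-33\right)\right) - 1387\right) \left(243 - 1937\right) = - 13 \left(\left(-299 - 1089 - 1188\right) - 1387\right) \left(-1694\right) = - 13 \left(-2576 - 1387\right) \left(-1694\right) = - 13 \left(\left(-3963\right) \left(-1694\right)\right) = \left(-13\right) 6713322 = -87273186$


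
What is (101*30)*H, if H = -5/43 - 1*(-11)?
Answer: 1418040/43 ≈ 32978.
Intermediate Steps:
H = 468/43 (H = -5*1/43 + 11 = -5/43 + 11 = 468/43 ≈ 10.884)
(101*30)*H = (101*30)*(468/43) = 3030*(468/43) = 1418040/43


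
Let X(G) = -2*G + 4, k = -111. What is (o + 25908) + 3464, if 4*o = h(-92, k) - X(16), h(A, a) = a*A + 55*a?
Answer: 121623/4 ≈ 30406.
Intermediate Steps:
X(G) = 4 - 2*G
h(A, a) = 55*a + A*a (h(A, a) = A*a + 55*a = 55*a + A*a)
o = 4135/4 (o = (-111*(55 - 92) - (4 - 2*16))/4 = (-111*(-37) - (4 - 32))/4 = (4107 - 1*(-28))/4 = (4107 + 28)/4 = (1/4)*4135 = 4135/4 ≈ 1033.8)
(o + 25908) + 3464 = (4135/4 + 25908) + 3464 = 107767/4 + 3464 = 121623/4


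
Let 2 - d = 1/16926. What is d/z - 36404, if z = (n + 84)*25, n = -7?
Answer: -1186135116349/32582550 ≈ -36404.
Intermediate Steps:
z = 1925 (z = (-7 + 84)*25 = 77*25 = 1925)
d = 33851/16926 (d = 2 - 1/16926 = 33851/16926 ≈ 1.9999)
d/z - 36404 = (33851/16926)/1925 - 36404 = (33851/16926)*(1/1925) - 36404 = 33851/32582550 - 36404 = -1186135116349/32582550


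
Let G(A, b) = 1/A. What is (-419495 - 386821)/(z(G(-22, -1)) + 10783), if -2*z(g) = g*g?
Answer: -780513888/10437943 ≈ -74.777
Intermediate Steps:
z(g) = -g²/2 (z(g) = -g*g/2 = -g²/2)
(-419495 - 386821)/(z(G(-22, -1)) + 10783) = (-419495 - 386821)/(-(1/(-22))²/2 + 10783) = -806316/(-(-1/22)²/2 + 10783) = -806316/(-½*1/484 + 10783) = -806316/(-1/968 + 10783) = -806316/10437943/968 = -806316*968/10437943 = -780513888/10437943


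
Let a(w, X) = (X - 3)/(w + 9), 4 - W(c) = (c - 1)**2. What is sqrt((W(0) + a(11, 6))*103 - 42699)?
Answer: I*sqrt(4237455)/10 ≈ 205.85*I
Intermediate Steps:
W(c) = 4 - (-1 + c)**2 (W(c) = 4 - (c - 1)**2 = 4 - (-1 + c)**2)
a(w, X) = (-3 + X)/(9 + w)
sqrt((W(0) + a(11, 6))*103 - 42699) = sqrt(((4 - (-1 + 0)**2) + (-3 + 6)/(9 + 11))*103 - 42699) = sqrt(((4 - 1*(-1)**2) + 3/20)*103 - 42699) = sqrt(((4 - 1*1) + (1/20)*3)*103 - 42699) = sqrt(((4 - 1) + 3/20)*103 - 42699) = sqrt((3 + 3/20)*103 - 42699) = sqrt((63/20)*103 - 42699) = sqrt(6489/20 - 42699) = sqrt(-847491/20) = I*sqrt(4237455)/10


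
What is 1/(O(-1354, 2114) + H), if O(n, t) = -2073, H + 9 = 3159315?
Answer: 1/3157233 ≈ 3.1673e-7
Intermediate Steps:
H = 3159306 (H = -9 + 3159315 = 3159306)
1/(O(-1354, 2114) + H) = 1/(-2073 + 3159306) = 1/3157233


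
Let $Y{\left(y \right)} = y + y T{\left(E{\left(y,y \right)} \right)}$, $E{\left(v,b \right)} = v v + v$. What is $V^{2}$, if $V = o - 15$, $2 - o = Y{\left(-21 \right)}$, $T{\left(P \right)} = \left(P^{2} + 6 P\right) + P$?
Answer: $14183870757904$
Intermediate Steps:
$E{\left(v,b \right)} = v + v^{2}$ ($E{\left(v,b \right)} = v^{2} + v = v + v^{2}$)
$T{\left(P \right)} = P^{2} + 7 P$
$Y{\left(y \right)} = y + y^{2} \left(1 + y\right) \left(7 + y \left(1 + y\right)\right)$ ($Y{\left(y \right)} = y + y y \left(1 + y\right) \left(7 + y \left(1 + y\right)\right) = y + y^{2} \left(1 + y\right) \left(7 + y \left(1 + y\right)\right)$)
$o = 3766163$ ($o = 2 - - 21 \left(1 - 21 \left(1 - 21\right) \left(7 - 21 \left(1 - 21\right)\right)\right) = 2 - - 21 \left(1 - - 420 \left(7 - -420\right)\right) = 2 - - 21 \left(1 - - 420 \left(7 + 420\right)\right) = 2 - - 21 \left(1 - \left(-420\right) 427\right) = 2 - - 21 \left(1 + 179340\right) = 2 - \left(-21\right) 179341 = 2 - -3766161 = 2 + 3766161 = 3766163$)
$V = 3766148$ ($V = 3766163 - 15 = 3766148$)
$V^{2} = 3766148^{2} = 14183870757904$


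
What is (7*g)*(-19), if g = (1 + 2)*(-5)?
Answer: 1995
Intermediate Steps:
g = -15 (g = 3*(-5) = -15)
(7*g)*(-19) = (7*(-15))*(-19) = -105*(-19) = 1995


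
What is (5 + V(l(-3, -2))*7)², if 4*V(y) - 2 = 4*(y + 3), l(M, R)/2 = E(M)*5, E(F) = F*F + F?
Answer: 808201/4 ≈ 2.0205e+5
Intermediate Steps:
E(F) = F + F² (E(F) = F² + F = F + F²)
l(M, R) = 10*M*(1 + M) (l(M, R) = 2*((M*(1 + M))*5) = 2*(5*M*(1 + M)) = 10*M*(1 + M))
V(y) = 7/2 + y (V(y) = ½ + (4*(y + 3))/4 = ½ + (4*(3 + y))/4 = ½ + (12 + 4*y)/4 = ½ + (3 + y) = 7/2 + y)
(5 + V(l(-3, -2))*7)² = (5 + (7/2 + 10*(-3)*(1 - 3))*7)² = (5 + (7/2 + 10*(-3)*(-2))*7)² = (5 + (7/2 + 60)*7)² = (5 + (127/2)*7)² = (5 + 889/2)² = (899/2)² = 808201/4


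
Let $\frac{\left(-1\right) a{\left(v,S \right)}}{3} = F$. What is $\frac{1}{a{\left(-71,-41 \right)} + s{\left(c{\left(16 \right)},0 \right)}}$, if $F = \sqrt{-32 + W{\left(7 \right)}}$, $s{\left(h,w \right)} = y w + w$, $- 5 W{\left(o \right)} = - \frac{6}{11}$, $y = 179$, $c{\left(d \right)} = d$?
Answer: $\frac{i \sqrt{96470}}{5262} \approx 0.059026 i$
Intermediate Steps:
$W{\left(o \right)} = \frac{6}{55}$ ($W{\left(o \right)} = - \frac{\left(-6\right) \frac{1}{11}}{5} = \left(- \frac{1}{5}\right) \left(- \frac{6}{11}\right) = \frac{6}{55}$)
$s{\left(h,w \right)} = 180 w$ ($s{\left(h,w \right)} = 179 w + w = 180 w$)
$F = \frac{i \sqrt{96470}}{55}$ ($F = \sqrt{-32 + \frac{6}{55}} = \sqrt{- \frac{1754}{55}} = \frac{i \sqrt{96470}}{55} \approx 5.6472 i$)
$a{\left(v,S \right)} = - \frac{3 i \sqrt{96470}}{55}$ ($a{\left(v,S \right)} = - 3 \frac{i \sqrt{96470}}{55} = - \frac{3 i \sqrt{96470}}{55}$)
$\frac{1}{a{\left(-71,-41 \right)} + s{\left(c{\left(16 \right)},0 \right)}} = \frac{1}{- \frac{3 i \sqrt{96470}}{55} + 180 \cdot 0} = \frac{1}{- \frac{3 i \sqrt{96470}}{55} + 0} = \frac{1}{\left(- \frac{3}{55}\right) i \sqrt{96470}} = \frac{i \sqrt{96470}}{5262}$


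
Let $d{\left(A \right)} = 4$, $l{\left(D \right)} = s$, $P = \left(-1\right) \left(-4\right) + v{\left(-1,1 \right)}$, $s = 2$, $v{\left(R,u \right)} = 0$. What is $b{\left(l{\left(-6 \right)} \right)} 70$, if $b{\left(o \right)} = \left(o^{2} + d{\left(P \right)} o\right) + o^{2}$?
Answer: $1120$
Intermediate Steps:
$P = 4$ ($P = \left(-1\right) \left(-4\right) + 0 = 4 + 0 = 4$)
$l{\left(D \right)} = 2$
$b{\left(o \right)} = 2 o^{2} + 4 o$ ($b{\left(o \right)} = \left(o^{2} + 4 o\right) + o^{2} = 2 o^{2} + 4 o$)
$b{\left(l{\left(-6 \right)} \right)} 70 = 2 \cdot 2 \left(2 + 2\right) 70 = 2 \cdot 2 \cdot 4 \cdot 70 = 16 \cdot 70 = 1120$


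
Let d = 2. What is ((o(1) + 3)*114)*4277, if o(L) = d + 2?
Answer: 3413046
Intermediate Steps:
o(L) = 4 (o(L) = 2 + 2 = 4)
((o(1) + 3)*114)*4277 = ((4 + 3)*114)*4277 = (7*114)*4277 = 798*4277 = 3413046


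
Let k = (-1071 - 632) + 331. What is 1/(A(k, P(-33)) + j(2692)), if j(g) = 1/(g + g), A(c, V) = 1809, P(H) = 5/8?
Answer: 5384/9739657 ≈ 0.00055279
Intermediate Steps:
P(H) = 5/8 (P(H) = 5*(1/8) = 5/8)
k = -1372 (k = -1703 + 331 = -1372)
j(g) = 1/(2*g)
1/(A(k, P(-33)) + j(2692)) = 1/(1809 + (1/2)/2692) = 1/(1809 + (1/2)*(1/2692)) = 1/(1809 + 1/5384) = 1/(9739657/5384) = 5384/9739657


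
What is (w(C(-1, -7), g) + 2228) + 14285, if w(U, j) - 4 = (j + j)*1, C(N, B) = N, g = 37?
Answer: 16591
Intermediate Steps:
w(U, j) = 4 + 2*j (w(U, j) = 4 + (j + j)*1 = 4 + (2*j)*1 = 4 + 2*j)
(w(C(-1, -7), g) + 2228) + 14285 = ((4 + 2*37) + 2228) + 14285 = ((4 + 74) + 2228) + 14285 = (78 + 2228) + 14285 = 2306 + 14285 = 16591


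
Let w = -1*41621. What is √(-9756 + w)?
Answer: I*√51377 ≈ 226.67*I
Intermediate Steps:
w = -41621
√(-9756 + w) = √(-9756 - 41621) = √(-51377) = I*√51377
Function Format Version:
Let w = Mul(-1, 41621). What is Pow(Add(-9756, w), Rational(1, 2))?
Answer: Mul(I, Pow(51377, Rational(1, 2))) ≈ Mul(226.67, I)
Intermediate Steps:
w = -41621
Pow(Add(-9756, w), Rational(1, 2)) = Pow(Add(-9756, -41621), Rational(1, 2)) = Pow(-51377, Rational(1, 2)) = Mul(I, Pow(51377, Rational(1, 2)))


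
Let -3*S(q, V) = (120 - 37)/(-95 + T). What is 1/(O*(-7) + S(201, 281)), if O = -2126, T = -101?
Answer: 588/8750699 ≈ 6.7195e-5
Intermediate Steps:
S(q, V) = 83/588 (S(q, V) = -(120 - 37)/(3*(-95 - 101)) = -83/(3*(-196)) = -83*(-1)/(3*196) = -⅓*(-83/196) = 83/588)
1/(O*(-7) + S(201, 281)) = 1/(-2126*(-7) + 83/588) = 1/(14882 + 83/588) = 1/(8750699/588) = 588/8750699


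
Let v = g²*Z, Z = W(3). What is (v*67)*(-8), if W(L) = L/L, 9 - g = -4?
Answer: -90584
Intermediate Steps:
g = 13 (g = 9 - 1*(-4) = 9 + 4 = 13)
W(L) = 1
Z = 1
v = 169 (v = 13²*1 = 169*1 = 169)
(v*67)*(-8) = (169*67)*(-8) = 11323*(-8) = -90584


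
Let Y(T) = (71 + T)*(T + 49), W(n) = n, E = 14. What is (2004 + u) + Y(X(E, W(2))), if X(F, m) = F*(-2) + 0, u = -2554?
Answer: 353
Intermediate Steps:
X(F, m) = -2*F (X(F, m) = -2*F + 0 = -2*F)
Y(T) = (49 + T)*(71 + T) (Y(T) = (71 + T)*(49 + T) = (49 + T)*(71 + T))
(2004 + u) + Y(X(E, W(2))) = (2004 - 2554) + (3479 + (-2*14)² + 120*(-2*14)) = -550 + (3479 + (-28)² + 120*(-28)) = -550 + (3479 + 784 - 3360) = -550 + 903 = 353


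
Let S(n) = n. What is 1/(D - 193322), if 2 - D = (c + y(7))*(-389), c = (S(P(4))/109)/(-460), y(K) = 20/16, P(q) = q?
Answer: -50140/9668685781 ≈ -5.1858e-6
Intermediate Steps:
y(K) = 5/4 (y(K) = 20*(1/16) = 5/4)
c = -1/12535 (c = (4/109)/(-460) = (4*(1/109))*(-1/460) = (4/109)*(-1/460) = -1/12535 ≈ -7.9777e-5)
D = 24479299/50140 (D = 2 - (-1/12535 + 5/4)*(-389) = 2 - 62671*(-389)/50140 = 2 - 1*(-24379019/50140) = 2 + 24379019/50140 = 24479299/50140 ≈ 488.22)
1/(D - 193322) = 1/(24479299/50140 - 193322) = 1/(-9668685781/50140) = -50140/9668685781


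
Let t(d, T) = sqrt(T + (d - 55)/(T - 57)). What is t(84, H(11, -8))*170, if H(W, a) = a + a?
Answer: 510*I*sqrt(9709)/73 ≈ 688.39*I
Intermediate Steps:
H(W, a) = 2*a
t(d, T) = sqrt(T + (-55 + d)/(-57 + T))
t(84, H(11, -8))*170 = sqrt((-55 + 84 + (2*(-8))*(-57 + 2*(-8)))/(-57 + 2*(-8)))*170 = sqrt((-55 + 84 - 16*(-57 - 16))/(-57 - 16))*170 = sqrt((-55 + 84 - 16*(-73))/(-73))*170 = sqrt(-(-55 + 84 + 1168)/73)*170 = sqrt(-1/73*1197)*170 = sqrt(-1197/73)*170 = (3*I*sqrt(9709)/73)*170 = 510*I*sqrt(9709)/73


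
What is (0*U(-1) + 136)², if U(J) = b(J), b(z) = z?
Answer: 18496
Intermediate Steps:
U(J) = J
(0*U(-1) + 136)² = (0*(-1) + 136)² = (0 + 136)² = 136² = 18496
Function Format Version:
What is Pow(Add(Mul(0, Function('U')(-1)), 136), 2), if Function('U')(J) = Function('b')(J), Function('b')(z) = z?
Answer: 18496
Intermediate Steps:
Function('U')(J) = J
Pow(Add(Mul(0, Function('U')(-1)), 136), 2) = Pow(Add(Mul(0, -1), 136), 2) = Pow(Add(0, 136), 2) = Pow(136, 2) = 18496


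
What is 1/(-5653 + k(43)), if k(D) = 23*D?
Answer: -1/4664 ≈ -0.00021441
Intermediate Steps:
1/(-5653 + k(43)) = 1/(-5653 + 23*43) = 1/(-5653 + 989) = 1/(-4664) = -1/4664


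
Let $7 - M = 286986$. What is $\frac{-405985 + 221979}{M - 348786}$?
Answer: $\frac{184006}{635765} \approx 0.28942$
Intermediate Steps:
$M = -286979$ ($M = 7 - 286986 = -286979$)
$\frac{-405985 + 221979}{M - 348786} = \frac{-405985 + 221979}{-286979 - 348786} = - \frac{184006}{-635765} = \left(-184006\right) \left(- \frac{1}{635765}\right) = \frac{184006}{635765}$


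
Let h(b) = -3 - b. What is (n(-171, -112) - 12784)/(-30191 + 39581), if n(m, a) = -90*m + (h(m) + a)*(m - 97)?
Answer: -2067/1565 ≈ -1.3208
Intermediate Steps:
n(m, a) = -90*m + (-97 + m)*(-3 + a - m) (n(m, a) = -90*m + ((-3 - m) + a)*(m - 97) = -90*m + (-3 + a - m)*(-97 + m) = -90*m + (-97 + m)*(-3 + a - m))
(n(-171, -112) - 12784)/(-30191 + 39581) = ((291 - 1*(-171)² - 97*(-112) + 4*(-171) - 112*(-171)) - 12784)/(-30191 + 39581) = ((291 - 1*29241 + 10864 - 684 + 19152) - 12784)/9390 = ((291 - 29241 + 10864 - 684 + 19152) - 12784)*(1/9390) = (382 - 12784)*(1/9390) = -12402*1/9390 = -2067/1565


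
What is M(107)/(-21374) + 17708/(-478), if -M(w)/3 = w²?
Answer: -181036463/5108386 ≈ -35.439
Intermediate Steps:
M(w) = -3*w²
M(107)/(-21374) + 17708/(-478) = -3*107²/(-21374) + 17708/(-478) = -3*11449*(-1/21374) + 17708*(-1/478) = -34347*(-1/21374) - 8854/239 = 34347/21374 - 8854/239 = -181036463/5108386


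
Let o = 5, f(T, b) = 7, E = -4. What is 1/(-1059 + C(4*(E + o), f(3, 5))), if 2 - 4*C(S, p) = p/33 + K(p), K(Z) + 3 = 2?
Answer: -33/34924 ≈ -0.00094491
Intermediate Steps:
K(Z) = -1 (K(Z) = -3 + 2 = -1)
C(S, p) = ¾ - p/132 (C(S, p) = ½ - (p/33 - 1)/4 = ½ - (-1 + p/33)/4 = ½ + (¼ - p/132) = ¾ - p/132)
1/(-1059 + C(4*(E + o), f(3, 5))) = 1/(-1059 + (¾ - 1/132*7)) = 1/(-1059 + (¾ - 7/132)) = 1/(-1059 + 23/33) = 1/(-34924/33) = -33/34924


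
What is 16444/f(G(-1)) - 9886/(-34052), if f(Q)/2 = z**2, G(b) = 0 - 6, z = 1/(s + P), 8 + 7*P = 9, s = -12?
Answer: 964376003515/834274 ≈ 1.1559e+6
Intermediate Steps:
P = 1/7 (P = -8/7 + (1/7)*9 = -8/7 + 9/7 = 1/7 ≈ 0.14286)
z = -7/83 (z = 1/(-12 + 1/7) = 1/(-83/7) = -7/83 ≈ -0.084337)
G(b) = -6
f(Q) = 98/6889 (f(Q) = 2*(-7/83)**2 = 2*(49/6889) = 98/6889)
16444/f(G(-1)) - 9886/(-34052) = 16444/(98/6889) - 9886/(-34052) = 16444*(6889/98) - 9886*(-1/34052) = 56641358/49 + 4943/17026 = 964376003515/834274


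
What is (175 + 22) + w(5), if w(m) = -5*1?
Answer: 192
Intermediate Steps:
w(m) = -5
(175 + 22) + w(5) = (175 + 22) - 5 = 197 - 5 = 192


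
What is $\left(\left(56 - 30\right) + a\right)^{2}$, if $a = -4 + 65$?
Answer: $7569$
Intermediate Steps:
$a = 61$
$\left(\left(56 - 30\right) + a\right)^{2} = \left(\left(56 - 30\right) + 61\right)^{2} = \left(26 + 61\right)^{2} = 87^{2} = 7569$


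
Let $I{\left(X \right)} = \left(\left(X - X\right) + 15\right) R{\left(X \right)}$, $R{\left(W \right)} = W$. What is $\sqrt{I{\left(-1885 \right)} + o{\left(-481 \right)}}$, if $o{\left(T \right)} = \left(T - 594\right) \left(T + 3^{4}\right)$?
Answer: $5 \sqrt{16069} \approx 633.82$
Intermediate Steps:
$I{\left(X \right)} = 15 X$ ($I{\left(X \right)} = \left(\left(X - X\right) + 15\right) X = \left(0 + 15\right) X = 15 X$)
$o{\left(T \right)} = \left(-594 + T\right) \left(81 + T\right)$ ($o{\left(T \right)} = \left(-594 + T\right) \left(T + 81\right) = \left(-594 + T\right) \left(81 + T\right)$)
$\sqrt{I{\left(-1885 \right)} + o{\left(-481 \right)}} = \sqrt{15 \left(-1885\right) - \left(-198639 - 231361\right)} = \sqrt{-28275 + \left(-48114 + 231361 + 246753\right)} = \sqrt{-28275 + 430000} = \sqrt{401725} = 5 \sqrt{16069}$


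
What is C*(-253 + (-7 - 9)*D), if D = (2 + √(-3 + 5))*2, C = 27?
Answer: -8559 - 864*√2 ≈ -9780.9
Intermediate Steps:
D = 4 + 2*√2 (D = (2 + √2)*2 = 4 + 2*√2 ≈ 6.8284)
C*(-253 + (-7 - 9)*D) = 27*(-253 + (-7 - 9)*(4 + 2*√2)) = 27*(-253 - 16*(4 + 2*√2)) = 27*(-253 + (-64 - 32*√2)) = 27*(-317 - 32*√2) = -8559 - 864*√2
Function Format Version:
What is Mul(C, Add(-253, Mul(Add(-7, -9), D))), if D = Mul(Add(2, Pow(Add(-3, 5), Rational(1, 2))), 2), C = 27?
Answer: Add(-8559, Mul(-864, Pow(2, Rational(1, 2)))) ≈ -9780.9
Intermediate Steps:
D = Add(4, Mul(2, Pow(2, Rational(1, 2)))) (D = Mul(Add(2, Pow(2, Rational(1, 2))), 2) = Add(4, Mul(2, Pow(2, Rational(1, 2)))) ≈ 6.8284)
Mul(C, Add(-253, Mul(Add(-7, -9), D))) = Mul(27, Add(-253, Mul(Add(-7, -9), Add(4, Mul(2, Pow(2, Rational(1, 2))))))) = Mul(27, Add(-253, Mul(-16, Add(4, Mul(2, Pow(2, Rational(1, 2))))))) = Mul(27, Add(-253, Add(-64, Mul(-32, Pow(2, Rational(1, 2)))))) = Mul(27, Add(-317, Mul(-32, Pow(2, Rational(1, 2))))) = Add(-8559, Mul(-864, Pow(2, Rational(1, 2))))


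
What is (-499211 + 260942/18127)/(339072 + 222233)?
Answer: -1809787371/2034955147 ≈ -0.88935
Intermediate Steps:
(-499211 + 260942/18127)/(339072 + 222233) = (-499211 + 260942*(1/18127))/561305 = (-499211 + 260942/18127)*(1/561305) = -9048936855/18127*1/561305 = -1809787371/2034955147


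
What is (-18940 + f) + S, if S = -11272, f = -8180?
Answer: -38392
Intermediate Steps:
(-18940 + f) + S = (-18940 - 8180) - 11272 = -27120 - 11272 = -38392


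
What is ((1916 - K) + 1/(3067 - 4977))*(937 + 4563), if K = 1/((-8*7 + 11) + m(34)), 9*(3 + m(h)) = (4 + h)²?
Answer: 46293206475/4393 ≈ 1.0538e+7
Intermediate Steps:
m(h) = -3 + (4 + h)²/9
K = 9/1012 (K = 1/((-8*7 + 11) + (-3 + (4 + 34)²/9)) = 1/((-56 + 11) + (-3 + (⅑)*38²)) = 1/(-45 + (-3 + (⅑)*1444)) = 1/(-45 + (-3 + 1444/9)) = 1/(-45 + 1417/9) = 1/(1012/9) = 9/1012 ≈ 0.0088933)
((1916 - K) + 1/(3067 - 4977))*(937 + 4563) = ((1916 - 1*9/1012) + 1/(3067 - 4977))*(937 + 4563) = ((1916 - 9/1012) + 1/(-1910))*5500 = (1938983/1012 - 1/1910)*5500 = (1851728259/966460)*5500 = 46293206475/4393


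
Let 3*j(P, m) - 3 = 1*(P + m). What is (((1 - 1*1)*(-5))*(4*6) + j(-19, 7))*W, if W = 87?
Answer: -261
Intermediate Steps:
j(P, m) = 1 + P/3 + m/3 (j(P, m) = 1 + (1*(P + m))/3 = 1 + (P + m)/3 = 1 + (P/3 + m/3) = 1 + P/3 + m/3)
(((1 - 1*1)*(-5))*(4*6) + j(-19, 7))*W = (((1 - 1*1)*(-5))*(4*6) + (1 + (1/3)*(-19) + (1/3)*7))*87 = (((1 - 1)*(-5))*24 + (1 - 19/3 + 7/3))*87 = ((0*(-5))*24 - 3)*87 = (0*24 - 3)*87 = (0 - 3)*87 = -3*87 = -261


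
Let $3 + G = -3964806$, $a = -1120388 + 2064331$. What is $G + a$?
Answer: $-3020866$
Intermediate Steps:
$a = 943943$
$G = -3964809$ ($G = -3 - 3964806 = -3964809$)
$G + a = -3964809 + 943943 = -3020866$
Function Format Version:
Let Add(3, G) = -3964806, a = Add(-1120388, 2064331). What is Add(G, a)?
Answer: -3020866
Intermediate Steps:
a = 943943
G = -3964809 (G = Add(-3, -3964806) = -3964809)
Add(G, a) = Add(-3964809, 943943) = -3020866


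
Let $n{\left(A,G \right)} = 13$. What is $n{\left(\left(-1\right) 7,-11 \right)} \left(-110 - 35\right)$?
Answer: $-1885$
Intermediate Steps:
$n{\left(\left(-1\right) 7,-11 \right)} \left(-110 - 35\right) = 13 \left(-110 - 35\right) = 13 \left(-145\right) = -1885$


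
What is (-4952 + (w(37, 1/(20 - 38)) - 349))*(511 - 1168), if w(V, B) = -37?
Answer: 3507066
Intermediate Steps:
(-4952 + (w(37, 1/(20 - 38)) - 349))*(511 - 1168) = (-4952 + (-37 - 349))*(511 - 1168) = (-4952 - 386)*(-657) = -5338*(-657) = 3507066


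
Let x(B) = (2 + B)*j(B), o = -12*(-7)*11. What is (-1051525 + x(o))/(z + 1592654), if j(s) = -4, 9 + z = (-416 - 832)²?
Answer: -1055229/3150149 ≈ -0.33498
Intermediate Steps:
z = 1557495 (z = -9 + (-416 - 832)² = -9 + (-1248)² = -9 + 1557504 = 1557495)
o = 924 (o = 84*11 = 924)
x(B) = -8 - 4*B (x(B) = (2 + B)*(-4) = -8 - 4*B)
(-1051525 + x(o))/(z + 1592654) = (-1051525 + (-8 - 4*924))/(1557495 + 1592654) = (-1051525 + (-8 - 3696))/3150149 = (-1051525 - 3704)*(1/3150149) = -1055229*1/3150149 = -1055229/3150149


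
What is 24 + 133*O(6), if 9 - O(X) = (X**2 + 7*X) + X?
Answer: -9951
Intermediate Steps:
O(X) = 9 - X**2 - 8*X (O(X) = 9 - ((X**2 + 7*X) + X) = 9 - (X**2 + 8*X) = 9 + (-X**2 - 8*X) = 9 - X**2 - 8*X)
24 + 133*O(6) = 24 + 133*(9 - 1*6**2 - 8*6) = 24 + 133*(9 - 1*36 - 48) = 24 + 133*(9 - 36 - 48) = 24 + 133*(-75) = 24 - 9975 = -9951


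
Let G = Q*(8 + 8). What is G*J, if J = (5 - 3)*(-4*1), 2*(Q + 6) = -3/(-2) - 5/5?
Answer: 736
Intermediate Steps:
Q = -23/4 (Q = -6 + (-3/(-2) - 5/5)/2 = -6 + (-3*(-½) - 5*⅕)/2 = -6 + (3/2 - 1)/2 = -6 + (½)*(½) = -6 + ¼ = -23/4 ≈ -5.7500)
G = -92 (G = -23*(8 + 8)/4 = -23/4*16 = -92)
J = -8 (J = 2*(-4) = -8)
G*J = -92*(-8) = 736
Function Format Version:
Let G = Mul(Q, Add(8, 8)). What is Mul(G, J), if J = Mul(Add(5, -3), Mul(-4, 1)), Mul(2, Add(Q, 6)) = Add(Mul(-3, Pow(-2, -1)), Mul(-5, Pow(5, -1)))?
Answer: 736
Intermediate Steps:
Q = Rational(-23, 4) (Q = Add(-6, Mul(Rational(1, 2), Add(Mul(-3, Pow(-2, -1)), Mul(-5, Pow(5, -1))))) = Add(-6, Mul(Rational(1, 2), Add(Mul(-3, Rational(-1, 2)), Mul(-5, Rational(1, 5))))) = Add(-6, Mul(Rational(1, 2), Add(Rational(3, 2), -1))) = Add(-6, Mul(Rational(1, 2), Rational(1, 2))) = Add(-6, Rational(1, 4)) = Rational(-23, 4) ≈ -5.7500)
G = -92 (G = Mul(Rational(-23, 4), Add(8, 8)) = Mul(Rational(-23, 4), 16) = -92)
J = -8 (J = Mul(2, -4) = -8)
Mul(G, J) = Mul(-92, -8) = 736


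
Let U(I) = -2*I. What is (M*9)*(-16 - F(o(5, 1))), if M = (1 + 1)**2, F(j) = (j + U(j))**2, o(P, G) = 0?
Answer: -576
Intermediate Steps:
F(j) = j**2 (F(j) = (j - 2*j)**2 = (-j)**2 = j**2)
M = 4 (M = 2**2 = 4)
(M*9)*(-16 - F(o(5, 1))) = (4*9)*(-16 - 1*0**2) = 36*(-16 - 1*0) = 36*(-16 + 0) = 36*(-16) = -576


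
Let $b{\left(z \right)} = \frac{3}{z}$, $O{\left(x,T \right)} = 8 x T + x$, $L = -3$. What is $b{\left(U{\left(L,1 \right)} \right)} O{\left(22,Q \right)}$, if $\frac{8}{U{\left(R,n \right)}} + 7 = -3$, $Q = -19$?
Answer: $\frac{24915}{2} \approx 12458.0$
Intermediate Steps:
$U{\left(R,n \right)} = - \frac{4}{5}$ ($U{\left(R,n \right)} = \frac{8}{-7 - 3} = \frac{8}{-10} = 8 \left(- \frac{1}{10}\right) = - \frac{4}{5}$)
$O{\left(x,T \right)} = x + 8 T x$ ($O{\left(x,T \right)} = 8 T x + x = x + 8 T x$)
$b{\left(U{\left(L,1 \right)} \right)} O{\left(22,Q \right)} = \frac{3}{- \frac{4}{5}} \cdot 22 \left(1 + 8 \left(-19\right)\right) = 3 \left(- \frac{5}{4}\right) 22 \left(1 - 152\right) = - \frac{15 \cdot 22 \left(-151\right)}{4} = \left(- \frac{15}{4}\right) \left(-3322\right) = \frac{24915}{2}$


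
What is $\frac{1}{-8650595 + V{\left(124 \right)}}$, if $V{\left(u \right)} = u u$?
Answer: $- \frac{1}{8635219} \approx -1.158 \cdot 10^{-7}$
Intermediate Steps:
$V{\left(u \right)} = u^{2}$
$\frac{1}{-8650595 + V{\left(124 \right)}} = \frac{1}{-8650595 + 124^{2}} = \frac{1}{-8650595 + 15376} = \frac{1}{-8635219} = - \frac{1}{8635219}$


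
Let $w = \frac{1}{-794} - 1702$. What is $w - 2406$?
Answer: $- \frac{3261753}{794} \approx -4108.0$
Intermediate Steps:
$w = - \frac{1351389}{794}$ ($w = - \frac{1}{794} - 1702 = - \frac{1351389}{794} \approx -1702.0$)
$w - 2406 = - \frac{1351389}{794} - 2406 = - \frac{3261753}{794}$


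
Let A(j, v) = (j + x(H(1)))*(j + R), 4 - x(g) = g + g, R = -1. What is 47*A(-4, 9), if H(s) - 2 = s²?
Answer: 1410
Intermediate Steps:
H(s) = 2 + s²
x(g) = 4 - 2*g (x(g) = 4 - (g + g) = 4 - 2*g)
A(j, v) = (-1 + j)*(-2 + j) (A(j, v) = (j + (4 - 2*(2 + 1²)))*(j - 1) = (j + (4 - 2*(2 + 1)))*(-1 + j) = (j + (4 - 2*3))*(-1 + j) = (j + (4 - 6))*(-1 + j) = (j - 2)*(-1 + j) = (-2 + j)*(-1 + j) = (-1 + j)*(-2 + j))
47*A(-4, 9) = 47*(2 + (-4)² - 3*(-4)) = 47*(2 + 16 + 12) = 47*30 = 1410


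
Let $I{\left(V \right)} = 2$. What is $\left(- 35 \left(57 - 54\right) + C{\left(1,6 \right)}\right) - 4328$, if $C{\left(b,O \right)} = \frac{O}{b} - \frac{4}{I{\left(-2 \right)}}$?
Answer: $-4429$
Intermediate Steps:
$C{\left(b,O \right)} = -2 + \frac{O}{b}$ ($C{\left(b,O \right)} = \frac{O}{b} - \frac{4}{2} = \frac{O}{b} - 2 = -2 + \frac{O}{b}$)
$\left(- 35 \left(57 - 54\right) + C{\left(1,6 \right)}\right) - 4328 = \left(- 35 \left(57 - 54\right) - \left(2 - \frac{6}{1}\right)\right) - 4328 = \left(- 35 \left(57 - 54\right) + \left(-2 + 6 \cdot 1\right)\right) - 4328 = \left(\left(-35\right) 3 + \left(-2 + 6\right)\right) - 4328 = \left(-105 + 4\right) - 4328 = -101 - 4328 = -4429$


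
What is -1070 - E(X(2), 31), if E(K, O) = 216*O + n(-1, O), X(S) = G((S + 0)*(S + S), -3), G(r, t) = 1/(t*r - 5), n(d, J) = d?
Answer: -7765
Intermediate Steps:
G(r, t) = 1/(-5 + r*t) (G(r, t) = 1/(r*t - 5) = 1/(-5 + r*t))
X(S) = 1/(-5 - 6*S²) (X(S) = 1/(-5 + ((S + 0)*(S + S))*(-3)) = 1/(-5 + (S*(2*S))*(-3)) = 1/(-5 + (2*S²)*(-3)) = 1/(-5 - 6*S²))
E(K, O) = -1 + 216*O (E(K, O) = 216*O - 1 = -1 + 216*O)
-1070 - E(X(2), 31) = -1070 - (-1 + 216*31) = -1070 - (-1 + 6696) = -1070 - 1*6695 = -1070 - 6695 = -7765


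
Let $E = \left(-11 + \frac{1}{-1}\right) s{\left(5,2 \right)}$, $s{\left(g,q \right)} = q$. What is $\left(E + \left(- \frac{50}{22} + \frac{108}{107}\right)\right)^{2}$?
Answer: $\frac{884170225}{1385329} \approx 638.24$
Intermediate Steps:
$E = -24$ ($E = \left(-11 + \frac{1}{-1}\right) 2 = \left(-11 - 1\right) 2 = \left(-12\right) 2 = -24$)
$\left(E + \left(- \frac{50}{22} + \frac{108}{107}\right)\right)^{2} = \left(-24 + \left(- \frac{50}{22} + \frac{108}{107}\right)\right)^{2} = \left(-24 + \left(\left(-50\right) \frac{1}{22} + 108 \cdot \frac{1}{107}\right)\right)^{2} = \left(-24 + \left(- \frac{25}{11} + \frac{108}{107}\right)\right)^{2} = \left(-24 - \frac{1487}{1177}\right)^{2} = \left(- \frac{29735}{1177}\right)^{2} = \frac{884170225}{1385329}$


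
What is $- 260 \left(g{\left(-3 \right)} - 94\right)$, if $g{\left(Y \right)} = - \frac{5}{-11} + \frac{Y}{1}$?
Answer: $\frac{276120}{11} \approx 25102.0$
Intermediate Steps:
$g{\left(Y \right)} = \frac{5}{11} + Y$ ($g{\left(Y \right)} = \left(-5\right) \left(- \frac{1}{11}\right) + Y 1 = \frac{5}{11} + Y$)
$- 260 \left(g{\left(-3 \right)} - 94\right) = - 260 \left(\left(\frac{5}{11} - 3\right) - 94\right) = - 260 \left(- \frac{28}{11} - 94\right) = \left(-260\right) \left(- \frac{1062}{11}\right) = \frac{276120}{11}$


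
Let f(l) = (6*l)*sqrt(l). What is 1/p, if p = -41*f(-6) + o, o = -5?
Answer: -5/13071481 - 1476*I*sqrt(6)/13071481 ≈ -3.8251e-7 - 0.00027659*I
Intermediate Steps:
f(l) = 6*l**(3/2)
p = -5 + 1476*I*sqrt(6) (p = -246*(-6)**(3/2) - 5 = -246*(-6*I*sqrt(6)) - 5 = -(-1476)*I*sqrt(6) - 5 = 1476*I*sqrt(6) - 5 = -5 + 1476*I*sqrt(6) ≈ -5.0 + 3615.4*I)
1/p = 1/(-5 + 1476*I*sqrt(6))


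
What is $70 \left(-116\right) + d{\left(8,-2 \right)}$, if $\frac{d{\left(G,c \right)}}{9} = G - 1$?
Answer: $-8057$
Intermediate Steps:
$d{\left(G,c \right)} = -9 + 9 G$ ($d{\left(G,c \right)} = 9 \left(G - 1\right) = 9 \left(-1 + G\right) = -9 + 9 G$)
$70 \left(-116\right) + d{\left(8,-2 \right)} = 70 \left(-116\right) + \left(-9 + 9 \cdot 8\right) = -8120 + \left(-9 + 72\right) = -8120 + 63 = -8057$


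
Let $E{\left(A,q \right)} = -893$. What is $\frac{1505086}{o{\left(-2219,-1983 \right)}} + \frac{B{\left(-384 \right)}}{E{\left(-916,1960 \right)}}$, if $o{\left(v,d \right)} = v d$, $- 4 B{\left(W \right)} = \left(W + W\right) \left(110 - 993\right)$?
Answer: $\frac{747349403270}{3929447361} \approx 190.19$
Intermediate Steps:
$B{\left(W \right)} = \frac{883 W}{2}$ ($B{\left(W \right)} = - \frac{\left(W + W\right) \left(110 - 993\right)}{4} = - \frac{2 W \left(-883\right)}{4} = - \frac{\left(-1766\right) W}{4} = \frac{883 W}{2}$)
$o{\left(v,d \right)} = d v$
$\frac{1505086}{o{\left(-2219,-1983 \right)}} + \frac{B{\left(-384 \right)}}{E{\left(-916,1960 \right)}} = \frac{1505086}{\left(-1983\right) \left(-2219\right)} + \frac{\frac{883}{2} \left(-384\right)}{-893} = \frac{1505086}{4400277} - - \frac{169536}{893} = 1505086 \cdot \frac{1}{4400277} + \frac{169536}{893} = \frac{1505086}{4400277} + \frac{169536}{893} = \frac{747349403270}{3929447361}$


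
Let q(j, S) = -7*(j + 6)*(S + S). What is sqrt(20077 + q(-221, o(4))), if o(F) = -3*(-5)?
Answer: sqrt(65227) ≈ 255.40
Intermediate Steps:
o(F) = 15
q(j, S) = -14*S*(6 + j) (q(j, S) = -7*(6 + j)*2*S = -14*S*(6 + j))
sqrt(20077 + q(-221, o(4))) = sqrt(20077 - 14*15*(6 - 221)) = sqrt(20077 - 14*15*(-215)) = sqrt(20077 + 45150) = sqrt(65227)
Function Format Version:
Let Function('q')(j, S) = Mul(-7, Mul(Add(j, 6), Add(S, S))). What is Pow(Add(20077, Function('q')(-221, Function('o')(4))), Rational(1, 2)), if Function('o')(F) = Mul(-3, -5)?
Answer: Pow(65227, Rational(1, 2)) ≈ 255.40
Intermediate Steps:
Function('o')(F) = 15
Function('q')(j, S) = Mul(-14, S, Add(6, j)) (Function('q')(j, S) = Mul(-7, Mul(Add(6, j), Mul(2, S))) = Mul(-7, Mul(2, S, Add(6, j))) = Mul(-14, S, Add(6, j)))
Pow(Add(20077, Function('q')(-221, Function('o')(4))), Rational(1, 2)) = Pow(Add(20077, Mul(-14, 15, Add(6, -221))), Rational(1, 2)) = Pow(Add(20077, Mul(-14, 15, -215)), Rational(1, 2)) = Pow(Add(20077, 45150), Rational(1, 2)) = Pow(65227, Rational(1, 2))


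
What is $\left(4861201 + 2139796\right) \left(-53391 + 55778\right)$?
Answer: $16711379839$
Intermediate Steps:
$\left(4861201 + 2139796\right) \left(-53391 + 55778\right) = 7000997 \cdot 2387 = 16711379839$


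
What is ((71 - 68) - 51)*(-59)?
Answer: 2832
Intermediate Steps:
((71 - 68) - 51)*(-59) = (3 - 51)*(-59) = -48*(-59) = 2832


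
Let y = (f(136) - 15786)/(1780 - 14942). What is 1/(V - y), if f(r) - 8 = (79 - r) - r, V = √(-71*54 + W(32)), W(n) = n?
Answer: -210210302/658906876529 - 173238244*I*√3802/658906876529 ≈ -0.00031903 - 0.016212*I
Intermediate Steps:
V = I*√3802 (V = √(-71*54 + 32) = √(-3834 + 32) = √(-3802) = I*√3802 ≈ 61.66*I)
f(r) = 87 - 2*r (f(r) = 8 + ((79 - r) - r) = 8 + (79 - 2*r) = 87 - 2*r)
y = 15971/13162 (y = ((87 - 2*136) - 15786)/(1780 - 14942) = ((87 - 272) - 15786)/(-13162) = (-185 - 15786)*(-1/13162) = -15971*(-1/13162) = 15971/13162 ≈ 1.2134)
1/(V - y) = 1/(I*√3802 - 1*15971/13162) = 1/(I*√3802 - 15971/13162) = 1/(-15971/13162 + I*√3802)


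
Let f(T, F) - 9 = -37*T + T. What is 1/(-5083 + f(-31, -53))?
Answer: -1/3958 ≈ -0.00025265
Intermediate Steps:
f(T, F) = 9 - 36*T (f(T, F) = 9 + (-37*T + T) = 9 - 36*T)
1/(-5083 + f(-31, -53)) = 1/(-5083 + (9 - 36*(-31))) = 1/(-5083 + (9 + 1116)) = 1/(-5083 + 1125) = 1/(-3958) = -1/3958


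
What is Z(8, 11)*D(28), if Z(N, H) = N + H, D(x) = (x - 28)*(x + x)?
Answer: 0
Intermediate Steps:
D(x) = 2*x*(-28 + x) (D(x) = (-28 + x)*(2*x) = 2*x*(-28 + x))
Z(N, H) = H + N
Z(8, 11)*D(28) = (11 + 8)*(2*28*(-28 + 28)) = 19*(2*28*0) = 19*0 = 0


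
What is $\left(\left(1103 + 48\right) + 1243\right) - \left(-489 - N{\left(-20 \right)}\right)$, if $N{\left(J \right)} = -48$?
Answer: $2835$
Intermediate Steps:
$\left(\left(1103 + 48\right) + 1243\right) - \left(-489 - N{\left(-20 \right)}\right) = \left(\left(1103 + 48\right) + 1243\right) - \left(-489 - -48\right) = \left(1151 + 1243\right) - \left(-489 + 48\right) = 2394 - -441 = 2394 + 441 = 2835$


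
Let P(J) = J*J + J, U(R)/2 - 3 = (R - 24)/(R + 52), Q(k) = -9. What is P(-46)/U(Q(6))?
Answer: 14835/32 ≈ 463.59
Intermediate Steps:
U(R) = 6 + 2*(-24 + R)/(52 + R) (U(R) = 6 + 2*((R - 24)/(R + 52)) = 6 + 2*((-24 + R)/(52 + R)) = 6 + 2*(-24 + R)/(52 + R))
P(J) = J + J**2 (P(J) = J**2 + J = J + J**2)
P(-46)/U(Q(6)) = (-46*(1 - 46))/((8*(33 - 9)/(52 - 9))) = (-46*(-45))/((8*24/43)) = 2070/((8*(1/43)*24)) = 2070/(192/43) = 2070*(43/192) = 14835/32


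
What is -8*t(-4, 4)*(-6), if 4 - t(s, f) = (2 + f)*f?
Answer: -960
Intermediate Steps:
t(s, f) = 4 - f*(2 + f) (t(s, f) = 4 - (2 + f)*f = 4 - f*(2 + f))
-8*t(-4, 4)*(-6) = -8*(4 - 1*4**2 - 2*4)*(-6) = -8*(4 - 1*16 - 8)*(-6) = -8*(4 - 16 - 8)*(-6) = -8*(-20)*(-6) = 160*(-6) = -960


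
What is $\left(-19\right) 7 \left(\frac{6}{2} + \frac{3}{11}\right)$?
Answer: $- \frac{4788}{11} \approx -435.27$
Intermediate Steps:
$\left(-19\right) 7 \left(\frac{6}{2} + \frac{3}{11}\right) = - 133 \left(6 \cdot \frac{1}{2} + 3 \cdot \frac{1}{11}\right) = - 133 \left(3 + \frac{3}{11}\right) = \left(-133\right) \frac{36}{11} = - \frac{4788}{11}$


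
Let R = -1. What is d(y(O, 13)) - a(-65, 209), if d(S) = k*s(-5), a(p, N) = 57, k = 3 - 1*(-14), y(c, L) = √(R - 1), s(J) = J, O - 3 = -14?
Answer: -142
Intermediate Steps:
O = -11 (O = 3 - 14 = -11)
y(c, L) = I*√2 (y(c, L) = √(-1 - 1) = √(-2) = I*√2)
k = 17 (k = 3 + 14 = 17)
d(S) = -85 (d(S) = 17*(-5) = -85)
d(y(O, 13)) - a(-65, 209) = -85 - 1*57 = -85 - 57 = -142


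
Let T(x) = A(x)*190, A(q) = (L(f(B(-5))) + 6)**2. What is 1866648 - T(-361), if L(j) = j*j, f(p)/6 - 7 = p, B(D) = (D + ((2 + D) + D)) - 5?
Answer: -3613271712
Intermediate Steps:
B(D) = -3 + 3*D (B(D) = (D + (2 + 2*D)) - 5 = (2 + 3*D) - 5 = -3 + 3*D)
f(p) = 42 + 6*p
L(j) = j**2
A(q) = 19027044 (A(q) = ((42 + 6*(-3 + 3*(-5)))**2 + 6)**2 = ((42 + 6*(-3 - 15))**2 + 6)**2 = ((42 + 6*(-18))**2 + 6)**2 = ((42 - 108)**2 + 6)**2 = ((-66)**2 + 6)**2 = (4356 + 6)**2 = 4362**2 = 19027044)
T(x) = 3615138360 (T(x) = 19027044*190 = 3615138360)
1866648 - T(-361) = 1866648 - 1*3615138360 = 1866648 - 3615138360 = -3613271712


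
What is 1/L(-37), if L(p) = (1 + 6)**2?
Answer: 1/49 ≈ 0.020408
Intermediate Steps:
L(p) = 49 (L(p) = 7**2 = 49)
1/L(-37) = 1/49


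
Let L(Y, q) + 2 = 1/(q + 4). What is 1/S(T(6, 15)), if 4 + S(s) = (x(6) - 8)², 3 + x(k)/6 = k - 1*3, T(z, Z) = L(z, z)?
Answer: 1/60 ≈ 0.016667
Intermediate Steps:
L(Y, q) = -2 + 1/(4 + q) (L(Y, q) = -2 + 1/(q + 4) = -2 + 1/(4 + q))
T(z, Z) = (-7 - 2*z)/(4 + z)
x(k) = -36 + 6*k (x(k) = -18 + 6*(k - 1*3) = -18 + 6*(k - 3) = -18 + 6*(-3 + k) = -18 + (-18 + 6*k) = -36 + 6*k)
S(s) = 60 (S(s) = -4 + ((-36 + 6*6) - 8)² = -4 + ((-36 + 36) - 8)² = -4 + (0 - 8)² = -4 + (-8)² = -4 + 64 = 60)
1/S(T(6, 15)) = 1/60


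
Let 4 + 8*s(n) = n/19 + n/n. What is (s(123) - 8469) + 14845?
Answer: 484609/76 ≈ 6376.4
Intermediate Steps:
s(n) = -3/8 + n/152 (s(n) = -1/2 + (n/19 + n/n)/8 = -1/2 + (n*(1/19) + 1)/8 = -1/2 + (n/19 + 1)/8 = -1/2 + (1 + n/19)/8 = -1/2 + (1/8 + n/152) = -3/8 + n/152)
(s(123) - 8469) + 14845 = ((-3/8 + (1/152)*123) - 8469) + 14845 = ((-3/8 + 123/152) - 8469) + 14845 = (33/76 - 8469) + 14845 = -643611/76 + 14845 = 484609/76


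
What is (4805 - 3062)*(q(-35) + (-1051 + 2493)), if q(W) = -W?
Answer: 2574411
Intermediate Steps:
(4805 - 3062)*(q(-35) + (-1051 + 2493)) = (4805 - 3062)*(-1*(-35) + (-1051 + 2493)) = 1743*(35 + 1442) = 1743*1477 = 2574411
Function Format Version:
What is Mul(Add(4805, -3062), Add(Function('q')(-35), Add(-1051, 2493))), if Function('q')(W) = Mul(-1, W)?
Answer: 2574411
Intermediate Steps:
Mul(Add(4805, -3062), Add(Function('q')(-35), Add(-1051, 2493))) = Mul(Add(4805, -3062), Add(Mul(-1, -35), Add(-1051, 2493))) = Mul(1743, Add(35, 1442)) = Mul(1743, 1477) = 2574411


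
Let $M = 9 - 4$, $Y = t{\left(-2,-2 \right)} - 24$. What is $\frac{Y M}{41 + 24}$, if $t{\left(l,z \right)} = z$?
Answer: $-2$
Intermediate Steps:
$Y = -26$ ($Y = -2 - 24 = -26$)
$M = 5$
$\frac{Y M}{41 + 24} = \frac{\left(-26\right) 5}{41 + 24} = - \frac{130}{65} = \left(-130\right) \frac{1}{65} = -2$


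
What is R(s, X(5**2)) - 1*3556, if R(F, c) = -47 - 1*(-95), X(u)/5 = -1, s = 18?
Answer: -3508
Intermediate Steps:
X(u) = -5 (X(u) = 5*(-1) = -5)
R(F, c) = 48 (R(F, c) = -47 + 95 = 48)
R(s, X(5**2)) - 1*3556 = 48 - 1*3556 = 48 - 3556 = -3508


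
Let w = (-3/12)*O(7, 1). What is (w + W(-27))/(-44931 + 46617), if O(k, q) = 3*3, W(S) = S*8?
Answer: -291/2248 ≈ -0.12945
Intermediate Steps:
W(S) = 8*S
O(k, q) = 9
w = -9/4 (w = -3/12*9 = -3*1/12*9 = -1/4*9 = -9/4 ≈ -2.2500)
(w + W(-27))/(-44931 + 46617) = (-9/4 + 8*(-27))/(-44931 + 46617) = (-9/4 - 216)/1686 = -873/4*1/1686 = -291/2248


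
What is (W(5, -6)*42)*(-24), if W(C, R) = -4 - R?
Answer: -2016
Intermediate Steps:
(W(5, -6)*42)*(-24) = ((-4 - 1*(-6))*42)*(-24) = ((-4 + 6)*42)*(-24) = (2*42)*(-24) = 84*(-24) = -2016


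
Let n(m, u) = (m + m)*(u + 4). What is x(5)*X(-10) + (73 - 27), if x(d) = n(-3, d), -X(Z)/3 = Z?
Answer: -1574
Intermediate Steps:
X(Z) = -3*Z
n(m, u) = 2*m*(4 + u) (n(m, u) = (2*m)*(4 + u) = 2*m*(4 + u))
x(d) = -24 - 6*d (x(d) = 2*(-3)*(4 + d) = -24 - 6*d)
x(5)*X(-10) + (73 - 27) = (-24 - 6*5)*(-3*(-10)) + (73 - 27) = (-24 - 30)*30 + 46 = -54*30 + 46 = -1620 + 46 = -1574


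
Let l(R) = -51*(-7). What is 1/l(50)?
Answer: 1/357 ≈ 0.0028011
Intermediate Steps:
l(R) = 357
1/l(50) = 1/357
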